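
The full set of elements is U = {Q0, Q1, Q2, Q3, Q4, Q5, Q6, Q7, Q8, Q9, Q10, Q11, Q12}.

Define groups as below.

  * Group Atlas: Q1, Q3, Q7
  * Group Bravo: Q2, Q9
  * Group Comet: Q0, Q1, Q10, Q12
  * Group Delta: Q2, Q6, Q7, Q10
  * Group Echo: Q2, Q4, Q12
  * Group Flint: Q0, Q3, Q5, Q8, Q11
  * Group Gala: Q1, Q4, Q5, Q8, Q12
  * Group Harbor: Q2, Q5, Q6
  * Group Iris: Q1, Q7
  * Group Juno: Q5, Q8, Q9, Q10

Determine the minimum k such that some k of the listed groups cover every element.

Bravo and Delta and Flint and Gala together: Bravo ∪ Delta ∪ Flint ∪ Gala = {Q0, Q1, Q2, Q3, Q4, Q5, Q6, Q7, Q8, Q9, Q10, Q11, Q12} — every element is covered.
No 3 of the 10 groups cover everything (all 120 combinations miss at least one element), so 4 is optimal.

4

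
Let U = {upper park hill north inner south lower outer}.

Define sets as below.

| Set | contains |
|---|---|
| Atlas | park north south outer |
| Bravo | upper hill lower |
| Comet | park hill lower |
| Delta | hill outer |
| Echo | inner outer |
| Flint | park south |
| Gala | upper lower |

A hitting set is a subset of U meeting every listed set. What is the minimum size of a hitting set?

Take H = {park, lower, outer}. Each listed set contains at least one of these, so H is a hitting set of size 3.
The sets Echo, Flint, Gala are pairwise disjoint, so any hitting set needs a separate item for each — at least 3. Hence 3 is optimal.

3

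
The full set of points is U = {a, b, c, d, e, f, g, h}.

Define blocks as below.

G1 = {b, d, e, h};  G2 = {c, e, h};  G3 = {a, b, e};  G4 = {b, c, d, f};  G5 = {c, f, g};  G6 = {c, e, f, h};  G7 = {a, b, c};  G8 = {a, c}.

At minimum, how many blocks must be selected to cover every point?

3

G1, G5, and G8 cover everything between them: the union {a, b, c, d, e, f, g, h} is all of U.
Only G5 contains g, so G5 is forced; the remaining 5 points need at least 2 more blocks (each remaining block adds at most 4) — so at least 3 blocks are needed, and 3 is optimal.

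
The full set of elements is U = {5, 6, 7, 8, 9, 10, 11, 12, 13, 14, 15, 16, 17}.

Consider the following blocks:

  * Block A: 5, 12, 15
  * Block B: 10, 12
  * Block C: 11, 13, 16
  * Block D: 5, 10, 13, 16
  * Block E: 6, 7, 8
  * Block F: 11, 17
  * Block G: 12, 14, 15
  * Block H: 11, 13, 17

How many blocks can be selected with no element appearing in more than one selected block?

D, E, F, G are pairwise disjoint (D={5,10,13,16}; E={6,7,8}; F={11,17}; G={12,14,15}).
Every remaining block overlaps one of these, and no 5 of the listed blocks are pairwise disjoint, so 4 is the maximum.

4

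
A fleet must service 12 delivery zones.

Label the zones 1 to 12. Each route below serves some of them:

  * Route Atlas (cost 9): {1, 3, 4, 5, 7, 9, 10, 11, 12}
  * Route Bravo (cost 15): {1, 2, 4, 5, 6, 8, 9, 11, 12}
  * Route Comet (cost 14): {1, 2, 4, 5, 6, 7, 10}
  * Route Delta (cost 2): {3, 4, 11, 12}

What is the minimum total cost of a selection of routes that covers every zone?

Atlas, Bravo together cover every zone (Atlas ∪ Bravo = {1, 2, 3, 4, 5, 6, 7, 8, 9, 10, 11, 12}); total cost 9 + 15 = 24.
The greedy pick Delta, Atlas, Bravo costs 26; no covering selection beats 24.

24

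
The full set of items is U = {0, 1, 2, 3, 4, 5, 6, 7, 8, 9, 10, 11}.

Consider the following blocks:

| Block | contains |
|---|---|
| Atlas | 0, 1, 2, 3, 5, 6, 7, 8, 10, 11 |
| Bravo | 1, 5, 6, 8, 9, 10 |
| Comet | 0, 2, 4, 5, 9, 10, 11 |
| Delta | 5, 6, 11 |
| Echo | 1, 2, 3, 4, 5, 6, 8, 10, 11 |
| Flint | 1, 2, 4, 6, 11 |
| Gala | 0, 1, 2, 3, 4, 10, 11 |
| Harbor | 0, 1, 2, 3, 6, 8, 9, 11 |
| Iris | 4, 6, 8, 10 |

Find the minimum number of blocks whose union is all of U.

Take {Atlas, Comet}. Their union is {0, 1, 2, 3, 4, 5, 6, 7, 8, 9, 10, 11}, which is all 12 items.
No single block has all 12 items (the largest, Atlas, has 10), so 2 is optimal.

2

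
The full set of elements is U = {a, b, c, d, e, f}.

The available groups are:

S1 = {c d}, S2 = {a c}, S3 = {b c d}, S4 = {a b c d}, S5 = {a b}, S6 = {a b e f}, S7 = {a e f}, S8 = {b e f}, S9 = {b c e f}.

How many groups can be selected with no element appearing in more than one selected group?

2

S1, S6 are pairwise disjoint (S1={c,d}; S6={a,b,e,f}).
Every remaining group overlaps one of these, and no 3 of the listed groups are pairwise disjoint, so 2 is the maximum.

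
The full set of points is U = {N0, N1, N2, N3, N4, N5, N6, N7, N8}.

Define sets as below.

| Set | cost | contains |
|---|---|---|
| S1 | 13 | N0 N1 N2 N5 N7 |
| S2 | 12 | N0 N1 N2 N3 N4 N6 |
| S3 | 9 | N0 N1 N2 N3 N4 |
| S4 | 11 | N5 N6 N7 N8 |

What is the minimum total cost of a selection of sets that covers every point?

20

S3, S4 together cover every point (S3 ∪ S4 = {N0, N1, N2, N3, N4, N5, N6, N7, N8}); total cost 9 + 11 = 20.
No covering selection has total cost below 20.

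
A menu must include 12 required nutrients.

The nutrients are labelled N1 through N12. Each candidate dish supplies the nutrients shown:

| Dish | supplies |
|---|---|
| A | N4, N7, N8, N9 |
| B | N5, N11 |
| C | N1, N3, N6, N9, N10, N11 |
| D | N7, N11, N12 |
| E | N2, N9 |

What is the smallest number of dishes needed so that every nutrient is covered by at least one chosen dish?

A and B and C and D and E together: A ∪ B ∪ C ∪ D ∪ E = {N1, N2, N3, N4, N5, N6, N7, N8, N9, N10, N11, N12} — every nutrient is covered.
No 4 of the 5 dishes cover everything (all 5 combinations miss at least one nutrient), so 5 is optimal.

5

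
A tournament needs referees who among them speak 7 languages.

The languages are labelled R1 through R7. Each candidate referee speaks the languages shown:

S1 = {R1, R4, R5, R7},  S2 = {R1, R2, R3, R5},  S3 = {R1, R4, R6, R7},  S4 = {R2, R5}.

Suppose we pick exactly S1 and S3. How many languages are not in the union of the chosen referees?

2

Union of S1, S3 = {R1, R4, R5, R6, R7}.
Not covered: R2, R3 — 2 languages.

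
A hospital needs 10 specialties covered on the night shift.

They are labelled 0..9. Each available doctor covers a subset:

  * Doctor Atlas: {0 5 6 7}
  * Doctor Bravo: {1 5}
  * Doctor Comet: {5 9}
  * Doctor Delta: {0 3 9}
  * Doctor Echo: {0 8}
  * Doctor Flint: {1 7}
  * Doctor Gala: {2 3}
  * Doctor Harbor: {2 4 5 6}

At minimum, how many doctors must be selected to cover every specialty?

Delta and Echo and Flint and Harbor together: Delta ∪ Echo ∪ Flint ∪ Harbor = {0, 1, 2, 3, 4, 5, 6, 7, 8, 9} — every specialty is covered.
No 3 of the 8 doctors cover everything (all 56 combinations miss at least one specialty), so 4 is optimal.

4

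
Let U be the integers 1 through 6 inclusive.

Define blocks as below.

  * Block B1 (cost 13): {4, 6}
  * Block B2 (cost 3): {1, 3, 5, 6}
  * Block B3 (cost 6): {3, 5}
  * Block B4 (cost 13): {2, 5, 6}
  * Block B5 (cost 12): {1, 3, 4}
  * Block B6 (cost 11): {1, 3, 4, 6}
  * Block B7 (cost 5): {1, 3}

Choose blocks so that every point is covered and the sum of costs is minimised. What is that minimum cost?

24

B4, B6 together cover every point (B4 ∪ B6 = {1, 2, 3, 4, 5, 6}); total cost 13 + 11 = 24.
The greedy pick B2, B6, B4 costs 27; no covering selection beats 24.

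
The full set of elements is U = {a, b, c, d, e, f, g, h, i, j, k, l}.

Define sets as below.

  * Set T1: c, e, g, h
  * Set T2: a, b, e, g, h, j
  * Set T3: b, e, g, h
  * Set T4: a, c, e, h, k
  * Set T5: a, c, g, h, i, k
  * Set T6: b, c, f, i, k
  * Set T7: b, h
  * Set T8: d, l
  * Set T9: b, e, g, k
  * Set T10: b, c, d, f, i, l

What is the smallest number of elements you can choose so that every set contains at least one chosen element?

3

T = {b, d, h} meets every set (each contains at least one member of T), and |T| = 3.
No choice of 2 elements meets every set, so 3 is the minimum.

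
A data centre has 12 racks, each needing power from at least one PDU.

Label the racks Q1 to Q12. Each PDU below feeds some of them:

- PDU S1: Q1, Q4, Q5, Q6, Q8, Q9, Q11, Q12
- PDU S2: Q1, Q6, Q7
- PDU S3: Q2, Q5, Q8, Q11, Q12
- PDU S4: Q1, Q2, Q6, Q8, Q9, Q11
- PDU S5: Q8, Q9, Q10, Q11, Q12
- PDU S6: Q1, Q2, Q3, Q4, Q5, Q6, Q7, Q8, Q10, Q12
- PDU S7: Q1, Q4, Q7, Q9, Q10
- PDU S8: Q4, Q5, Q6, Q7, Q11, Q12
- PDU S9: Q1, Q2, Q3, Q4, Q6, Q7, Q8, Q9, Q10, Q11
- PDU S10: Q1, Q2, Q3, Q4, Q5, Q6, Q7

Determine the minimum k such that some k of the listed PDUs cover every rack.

S6 and S9 together: S6 ∪ S9 = {Q1, Q2, Q3, Q4, Q5, Q6, Q7, Q8, Q9, Q10, Q11, Q12} — every rack is covered.
No single PDU has all 12 racks (the largest, S6, has 10), so 2 is optimal.

2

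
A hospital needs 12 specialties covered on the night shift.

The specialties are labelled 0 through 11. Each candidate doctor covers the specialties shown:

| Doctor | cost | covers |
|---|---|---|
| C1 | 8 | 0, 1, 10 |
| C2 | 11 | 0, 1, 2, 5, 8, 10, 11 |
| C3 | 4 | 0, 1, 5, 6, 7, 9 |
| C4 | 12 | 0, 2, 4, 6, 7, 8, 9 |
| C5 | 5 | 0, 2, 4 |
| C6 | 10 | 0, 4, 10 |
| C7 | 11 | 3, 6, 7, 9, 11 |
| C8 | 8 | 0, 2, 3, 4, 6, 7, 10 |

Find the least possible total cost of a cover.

23

C2, C3, C8 together cover every specialty (C2 ∪ C3 ∪ C8 = {0, 1, 2, 3, 4, 5, 6, 7, 8, 9, 10, 11}); total cost 11 + 4 + 8 = 23.
No covering selection has total cost below 23.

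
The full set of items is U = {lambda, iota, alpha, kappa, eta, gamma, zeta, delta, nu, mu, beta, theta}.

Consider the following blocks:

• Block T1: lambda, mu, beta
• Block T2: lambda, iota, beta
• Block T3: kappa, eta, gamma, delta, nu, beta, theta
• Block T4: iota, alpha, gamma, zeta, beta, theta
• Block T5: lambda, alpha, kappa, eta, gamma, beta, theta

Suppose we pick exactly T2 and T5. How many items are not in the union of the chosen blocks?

4

Union of T2, T5 = {lambda, iota, alpha, kappa, eta, gamma, beta, theta}.
Not covered: zeta, delta, nu, mu — 4 items.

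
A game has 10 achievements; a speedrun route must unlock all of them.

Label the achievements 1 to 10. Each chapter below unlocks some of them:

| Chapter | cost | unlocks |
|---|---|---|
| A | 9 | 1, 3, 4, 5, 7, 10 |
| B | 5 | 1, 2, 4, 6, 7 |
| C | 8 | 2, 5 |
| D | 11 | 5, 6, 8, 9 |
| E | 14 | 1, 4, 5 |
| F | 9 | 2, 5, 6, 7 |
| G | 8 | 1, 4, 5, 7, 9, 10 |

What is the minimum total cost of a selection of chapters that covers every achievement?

A, B, D together cover every achievement (A ∪ B ∪ D = {1, 2, 3, 4, 5, 6, 7, 8, 9, 10}); total cost 9 + 5 + 11 = 25.
The greedy pick B, G, A, D costs 33; no covering selection beats 25.

25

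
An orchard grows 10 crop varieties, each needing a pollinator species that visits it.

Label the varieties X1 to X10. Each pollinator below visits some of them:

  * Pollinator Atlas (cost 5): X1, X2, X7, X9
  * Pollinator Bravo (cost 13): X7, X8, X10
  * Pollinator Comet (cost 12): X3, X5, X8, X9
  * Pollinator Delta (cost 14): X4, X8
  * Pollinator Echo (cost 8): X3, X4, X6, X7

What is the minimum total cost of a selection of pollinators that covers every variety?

38

Atlas, Bravo, Comet, Echo together cover every variety (Atlas ∪ Bravo ∪ Comet ∪ Echo = {X1, X2, X3, X4, X5, X6, X7, X8, X9, X10}); total cost 5 + 13 + 12 + 8 = 38.
No covering selection has total cost below 38.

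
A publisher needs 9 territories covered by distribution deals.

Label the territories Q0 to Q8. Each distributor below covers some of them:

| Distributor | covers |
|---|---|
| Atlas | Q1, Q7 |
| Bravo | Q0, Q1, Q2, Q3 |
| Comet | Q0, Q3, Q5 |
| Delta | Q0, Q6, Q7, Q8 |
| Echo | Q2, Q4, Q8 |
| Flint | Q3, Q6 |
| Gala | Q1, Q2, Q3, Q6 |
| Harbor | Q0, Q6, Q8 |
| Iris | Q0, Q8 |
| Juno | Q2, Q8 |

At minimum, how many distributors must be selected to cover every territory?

Atlas and Comet and Echo and Gala together: Atlas ∪ Comet ∪ Echo ∪ Gala = {Q0, Q1, Q2, Q3, Q4, Q5, Q6, Q7, Q8} — every territory is covered.
No 3 of the 10 distributors cover everything (all 120 combinations miss at least one territory), so 4 is optimal.

4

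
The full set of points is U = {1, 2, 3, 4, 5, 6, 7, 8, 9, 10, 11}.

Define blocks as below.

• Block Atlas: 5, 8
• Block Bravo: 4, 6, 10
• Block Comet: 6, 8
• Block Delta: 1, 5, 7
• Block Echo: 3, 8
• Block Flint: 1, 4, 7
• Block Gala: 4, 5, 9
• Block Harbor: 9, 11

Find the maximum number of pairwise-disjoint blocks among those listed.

Bravo, Delta, Echo, Harbor are pairwise disjoint (Bravo={4,6,10}; Delta={1,5,7}; Echo={3,8}; Harbor={9,11}).
Every remaining block overlaps one of these, and no 5 of the listed blocks are pairwise disjoint, so 4 is the maximum.

4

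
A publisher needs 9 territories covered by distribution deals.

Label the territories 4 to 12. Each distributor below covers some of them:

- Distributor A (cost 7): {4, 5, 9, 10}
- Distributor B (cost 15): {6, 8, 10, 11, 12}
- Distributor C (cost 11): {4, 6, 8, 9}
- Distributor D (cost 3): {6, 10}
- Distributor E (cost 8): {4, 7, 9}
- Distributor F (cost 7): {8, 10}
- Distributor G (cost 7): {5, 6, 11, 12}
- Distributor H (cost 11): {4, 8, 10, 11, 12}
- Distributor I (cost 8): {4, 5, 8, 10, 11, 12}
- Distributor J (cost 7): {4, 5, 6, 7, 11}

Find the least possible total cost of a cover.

19

D, E, I together cover every territory (D ∪ E ∪ I = {4, 5, 6, 7, 8, 9, 10, 11, 12}); total cost 3 + 8 + 8 = 19.
No covering selection has total cost below 19.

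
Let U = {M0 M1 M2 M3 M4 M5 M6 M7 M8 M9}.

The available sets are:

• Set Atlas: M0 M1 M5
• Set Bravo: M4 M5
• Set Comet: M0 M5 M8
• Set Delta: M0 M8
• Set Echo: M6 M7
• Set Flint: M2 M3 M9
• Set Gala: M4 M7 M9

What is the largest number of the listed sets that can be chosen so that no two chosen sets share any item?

Bravo, Delta, Echo, Flint are pairwise disjoint (Bravo={M4,M5}; Delta={M0,M8}; Echo={M6,M7}; Flint={M2,M3,M9}).
Every remaining set overlaps one of these, and no 5 of the listed sets are pairwise disjoint, so 4 is the maximum.

4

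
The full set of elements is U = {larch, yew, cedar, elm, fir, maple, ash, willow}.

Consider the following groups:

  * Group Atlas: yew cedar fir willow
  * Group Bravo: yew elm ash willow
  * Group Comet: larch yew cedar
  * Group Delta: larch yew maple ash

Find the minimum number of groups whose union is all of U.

Take {Atlas, Bravo, Delta}. Their union is {larch, yew, cedar, elm, fir, maple, ash, willow}, which is all 8 elements.
Only Bravo contains elm, so Bravo is forced; the remaining 4 elements need at least 2 more groups (each remaining group adds at most 2) — so at least 3 groups are needed, and 3 is optimal.

3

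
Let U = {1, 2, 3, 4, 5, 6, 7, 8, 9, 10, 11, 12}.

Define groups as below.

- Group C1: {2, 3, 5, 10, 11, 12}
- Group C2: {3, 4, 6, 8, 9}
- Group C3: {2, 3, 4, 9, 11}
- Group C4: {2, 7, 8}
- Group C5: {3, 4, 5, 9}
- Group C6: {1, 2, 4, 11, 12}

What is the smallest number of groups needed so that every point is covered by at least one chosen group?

4

C1, C2, C4, and C6 cover everything between them: the union {1, 2, 3, 4, 5, 6, 7, 8, 9, 10, 11, 12} is all of U.
No 3 of the 6 groups cover everything (all 20 combinations miss at least one point), so 4 is optimal.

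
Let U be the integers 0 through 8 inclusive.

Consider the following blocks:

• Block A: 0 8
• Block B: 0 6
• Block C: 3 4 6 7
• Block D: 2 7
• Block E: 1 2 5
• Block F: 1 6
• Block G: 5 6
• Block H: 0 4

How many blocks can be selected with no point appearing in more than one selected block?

D, F, H are pairwise disjoint (D={2,7}; F={1,6}; H={0,4}).
Every remaining block overlaps one of these, and no 4 of the listed blocks are pairwise disjoint, so 3 is the maximum.

3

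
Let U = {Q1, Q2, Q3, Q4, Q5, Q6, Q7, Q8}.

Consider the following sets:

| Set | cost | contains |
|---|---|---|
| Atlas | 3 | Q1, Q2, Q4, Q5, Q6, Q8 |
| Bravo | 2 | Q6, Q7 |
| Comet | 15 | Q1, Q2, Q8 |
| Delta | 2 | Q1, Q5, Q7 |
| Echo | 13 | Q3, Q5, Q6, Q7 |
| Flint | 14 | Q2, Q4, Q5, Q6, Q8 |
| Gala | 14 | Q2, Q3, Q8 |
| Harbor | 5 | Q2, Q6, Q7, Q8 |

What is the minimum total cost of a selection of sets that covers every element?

16

Atlas, Echo together cover every element (Atlas ∪ Echo = {Q1, Q2, Q3, Q4, Q5, Q6, Q7, Q8}); total cost 3 + 13 = 16.
The greedy pick Atlas, Bravo, Echo costs 18; no covering selection beats 16.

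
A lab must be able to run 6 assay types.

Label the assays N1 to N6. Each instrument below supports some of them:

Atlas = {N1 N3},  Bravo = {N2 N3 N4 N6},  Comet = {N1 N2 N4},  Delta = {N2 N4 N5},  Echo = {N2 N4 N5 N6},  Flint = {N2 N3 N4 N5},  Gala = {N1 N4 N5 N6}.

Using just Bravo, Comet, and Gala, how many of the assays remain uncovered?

Union of Bravo, Comet, Gala = {N1, N2, N3, N4, N5, N6} — that's every assay, so 0 are uncovered.

0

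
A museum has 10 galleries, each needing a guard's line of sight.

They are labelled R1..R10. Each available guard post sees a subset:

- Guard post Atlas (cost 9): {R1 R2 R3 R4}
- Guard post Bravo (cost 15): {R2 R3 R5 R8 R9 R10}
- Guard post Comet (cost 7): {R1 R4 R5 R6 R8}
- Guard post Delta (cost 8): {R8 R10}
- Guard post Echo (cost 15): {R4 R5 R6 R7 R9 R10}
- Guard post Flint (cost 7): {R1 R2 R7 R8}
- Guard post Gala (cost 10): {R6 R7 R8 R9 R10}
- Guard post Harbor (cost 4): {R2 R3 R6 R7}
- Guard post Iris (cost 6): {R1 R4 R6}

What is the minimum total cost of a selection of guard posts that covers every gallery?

21

Comet, Gala, Harbor together cover every gallery (Comet ∪ Gala ∪ Harbor = {R1, R2, R3, R4, R5, R6, R7, R8, R9, R10}); total cost 7 + 10 + 4 = 21.
No covering selection has total cost below 21.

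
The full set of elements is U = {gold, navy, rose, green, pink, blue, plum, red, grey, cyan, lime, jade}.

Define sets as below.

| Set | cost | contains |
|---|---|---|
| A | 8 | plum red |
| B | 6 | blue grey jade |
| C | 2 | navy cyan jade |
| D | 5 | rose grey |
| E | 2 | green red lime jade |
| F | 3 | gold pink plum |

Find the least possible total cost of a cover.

B, C, D, E, F together cover every element (B ∪ C ∪ D ∪ E ∪ F = {gold, navy, rose, green, pink, blue, plum, red, grey, cyan, lime, jade}); total cost 6 + 2 + 5 + 2 + 3 = 18.
No covering selection has total cost below 18.

18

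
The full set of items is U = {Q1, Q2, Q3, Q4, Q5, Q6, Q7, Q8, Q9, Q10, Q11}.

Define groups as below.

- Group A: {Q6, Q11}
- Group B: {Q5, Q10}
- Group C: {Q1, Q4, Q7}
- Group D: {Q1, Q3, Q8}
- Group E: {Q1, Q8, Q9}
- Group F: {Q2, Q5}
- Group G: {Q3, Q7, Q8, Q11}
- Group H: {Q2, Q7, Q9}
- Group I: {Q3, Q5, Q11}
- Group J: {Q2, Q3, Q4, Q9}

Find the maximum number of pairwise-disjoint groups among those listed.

4

A, B, D, H are pairwise disjoint (A={Q6,Q11}; B={Q5,Q10}; D={Q1,Q3,Q8}; H={Q2,Q7,Q9}).
Every remaining group overlaps one of these, and no 5 of the listed groups are pairwise disjoint, so 4 is the maximum.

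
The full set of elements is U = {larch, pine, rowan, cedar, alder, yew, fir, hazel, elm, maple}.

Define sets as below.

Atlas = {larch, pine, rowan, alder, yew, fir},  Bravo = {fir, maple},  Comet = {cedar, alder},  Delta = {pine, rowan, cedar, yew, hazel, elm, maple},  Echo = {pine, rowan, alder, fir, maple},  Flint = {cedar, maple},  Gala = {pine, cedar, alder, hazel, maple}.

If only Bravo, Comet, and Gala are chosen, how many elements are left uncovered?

Union of Bravo, Comet, Gala = {pine, cedar, alder, fir, hazel, maple}.
Not covered: larch, rowan, yew, elm — 4 elements.

4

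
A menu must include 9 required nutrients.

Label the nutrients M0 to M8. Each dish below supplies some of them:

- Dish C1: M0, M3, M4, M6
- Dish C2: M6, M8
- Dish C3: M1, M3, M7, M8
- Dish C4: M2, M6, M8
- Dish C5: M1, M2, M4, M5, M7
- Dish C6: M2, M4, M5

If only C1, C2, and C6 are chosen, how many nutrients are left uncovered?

2

Union of C1, C2, C6 = {M0, M2, M3, M4, M5, M6, M8}.
Not covered: M1, M7 — 2 nutrients.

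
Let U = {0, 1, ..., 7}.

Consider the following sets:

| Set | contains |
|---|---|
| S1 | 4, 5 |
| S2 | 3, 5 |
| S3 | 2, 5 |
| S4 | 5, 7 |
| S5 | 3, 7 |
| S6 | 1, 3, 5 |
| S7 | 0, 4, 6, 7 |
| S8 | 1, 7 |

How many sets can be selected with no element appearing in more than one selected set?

S3, S5 are pairwise disjoint (S3={2,5}; S5={3,7}).
Every remaining set overlaps one of these, and no 3 of the listed sets are pairwise disjoint, so 2 is the maximum.

2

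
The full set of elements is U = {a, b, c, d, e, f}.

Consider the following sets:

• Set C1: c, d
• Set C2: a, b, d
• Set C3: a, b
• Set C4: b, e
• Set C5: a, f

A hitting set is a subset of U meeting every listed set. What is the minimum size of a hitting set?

The 3 elements {b, c, f} hit every set.
The sets C1, C4, C5 are pairwise disjoint, so any hitting set needs a separate element for each — at least 3. Hence 3 is optimal.

3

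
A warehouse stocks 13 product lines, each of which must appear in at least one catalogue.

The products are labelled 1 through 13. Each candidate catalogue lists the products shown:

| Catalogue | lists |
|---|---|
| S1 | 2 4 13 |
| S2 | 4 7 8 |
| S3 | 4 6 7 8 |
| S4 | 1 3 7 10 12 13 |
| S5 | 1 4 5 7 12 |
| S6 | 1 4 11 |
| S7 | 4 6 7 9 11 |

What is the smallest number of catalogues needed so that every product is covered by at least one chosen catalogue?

Take {S1, S2, S4, S5, S7}. Their union is {1, 2, 3, 4, 5, 6, 7, 8, 9, 10, 11, 12, 13}, which is all 13 products.
No 4 of the 7 catalogues cover everything (all 35 combinations miss at least one product), so 5 is optimal.

5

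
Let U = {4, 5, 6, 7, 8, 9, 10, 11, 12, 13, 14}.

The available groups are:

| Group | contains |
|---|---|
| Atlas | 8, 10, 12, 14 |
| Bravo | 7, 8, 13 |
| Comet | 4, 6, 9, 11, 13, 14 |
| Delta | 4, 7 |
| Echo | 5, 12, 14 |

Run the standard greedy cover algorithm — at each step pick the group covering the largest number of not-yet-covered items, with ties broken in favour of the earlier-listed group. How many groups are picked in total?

4

Greedy: pick Comet (covers 6 new) → pick Atlas (covers 3 new) → pick Bravo (covers 1 new) → pick Echo (covers 1 new). Total picks: 4.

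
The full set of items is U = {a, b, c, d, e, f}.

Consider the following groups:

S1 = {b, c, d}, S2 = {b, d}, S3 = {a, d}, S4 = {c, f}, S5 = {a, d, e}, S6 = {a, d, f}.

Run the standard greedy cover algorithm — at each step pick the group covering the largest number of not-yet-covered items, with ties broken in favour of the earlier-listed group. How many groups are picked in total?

3

Greedy: pick S1 (covers 3 new) → pick S5 (covers 2 new) → pick S4 (covers 1 new). Total picks: 3.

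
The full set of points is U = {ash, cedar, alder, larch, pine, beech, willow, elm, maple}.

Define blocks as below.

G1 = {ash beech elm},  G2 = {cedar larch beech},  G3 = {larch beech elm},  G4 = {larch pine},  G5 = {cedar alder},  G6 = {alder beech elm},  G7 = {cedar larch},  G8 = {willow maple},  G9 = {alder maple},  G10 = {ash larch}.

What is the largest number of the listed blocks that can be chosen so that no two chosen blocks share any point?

G1, G4, G5, G8 are pairwise disjoint (G1={ash,beech,elm}; G4={larch,pine}; G5={cedar,alder}; G8={willow,maple}).
Every remaining block overlaps one of these, and no 5 of the listed blocks are pairwise disjoint, so 4 is the maximum.

4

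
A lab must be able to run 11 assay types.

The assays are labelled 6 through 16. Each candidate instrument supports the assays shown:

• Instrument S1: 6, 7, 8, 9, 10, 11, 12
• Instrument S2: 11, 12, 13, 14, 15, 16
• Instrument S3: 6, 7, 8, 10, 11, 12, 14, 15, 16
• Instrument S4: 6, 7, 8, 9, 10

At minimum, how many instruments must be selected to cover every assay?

2

Take {S1, S2}. Their union is {6, 7, 8, 9, 10, 11, 12, 13, 14, 15, 16}, which is all 11 assays.
No single instrument has all 11 assays (the largest, S3, has 9), so 2 is optimal.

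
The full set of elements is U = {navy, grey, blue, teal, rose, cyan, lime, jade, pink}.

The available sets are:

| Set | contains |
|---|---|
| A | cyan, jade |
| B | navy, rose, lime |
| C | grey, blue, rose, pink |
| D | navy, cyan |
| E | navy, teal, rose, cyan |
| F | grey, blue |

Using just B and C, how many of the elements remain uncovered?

Union of B, C = {navy, grey, blue, rose, lime, pink}.
Not covered: teal, cyan, jade — 3 elements.

3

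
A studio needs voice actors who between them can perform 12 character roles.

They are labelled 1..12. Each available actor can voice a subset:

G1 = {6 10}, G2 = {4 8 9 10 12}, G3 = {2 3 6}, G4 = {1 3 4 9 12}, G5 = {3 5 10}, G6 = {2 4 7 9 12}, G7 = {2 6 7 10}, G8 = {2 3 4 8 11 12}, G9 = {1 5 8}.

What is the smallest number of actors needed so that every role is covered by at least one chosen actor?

4

Take {G4, G5, G7, G8}. Their union is {1, 2, 3, 4, 5, 6, 7, 8, 9, 10, 11, 12}, which is all 12 roles.
No 3 of the 9 actors cover everything (all 84 combinations miss at least one role), so 4 is optimal.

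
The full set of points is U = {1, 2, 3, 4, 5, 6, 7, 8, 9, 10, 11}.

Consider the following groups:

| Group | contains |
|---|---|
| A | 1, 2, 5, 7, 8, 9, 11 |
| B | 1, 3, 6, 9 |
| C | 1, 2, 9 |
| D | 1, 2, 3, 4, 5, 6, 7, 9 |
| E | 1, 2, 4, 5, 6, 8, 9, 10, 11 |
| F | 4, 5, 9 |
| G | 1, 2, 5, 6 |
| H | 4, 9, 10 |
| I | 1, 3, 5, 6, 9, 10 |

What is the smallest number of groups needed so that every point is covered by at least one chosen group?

D and E together: D ∪ E = {1, 2, 3, 4, 5, 6, 7, 8, 9, 10, 11} — every point is covered.
No single group has all 11 points (the largest, E, has 9), so 2 is optimal.

2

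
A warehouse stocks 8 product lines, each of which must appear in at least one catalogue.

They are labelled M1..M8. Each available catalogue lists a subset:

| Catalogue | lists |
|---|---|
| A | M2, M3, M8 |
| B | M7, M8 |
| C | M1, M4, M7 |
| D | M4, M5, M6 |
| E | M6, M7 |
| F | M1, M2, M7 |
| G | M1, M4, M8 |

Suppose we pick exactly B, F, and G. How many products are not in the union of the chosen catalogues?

Union of B, F, G = {M1, M2, M4, M7, M8}.
Not covered: M3, M5, M6 — 3 products.

3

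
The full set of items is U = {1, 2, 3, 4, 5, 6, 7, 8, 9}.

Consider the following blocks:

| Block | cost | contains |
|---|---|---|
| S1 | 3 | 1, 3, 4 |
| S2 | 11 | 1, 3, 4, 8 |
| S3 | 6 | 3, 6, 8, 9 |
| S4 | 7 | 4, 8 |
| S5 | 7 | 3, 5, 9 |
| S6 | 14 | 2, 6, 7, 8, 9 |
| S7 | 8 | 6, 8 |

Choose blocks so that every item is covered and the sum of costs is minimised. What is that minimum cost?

S1, S5, S6 together cover every item (S1 ∪ S5 ∪ S6 = {1, 2, 3, 4, 5, 6, 7, 8, 9}); total cost 3 + 7 + 14 = 24.
The greedy pick S1, S3, S5, S6 costs 30; no covering selection beats 24.

24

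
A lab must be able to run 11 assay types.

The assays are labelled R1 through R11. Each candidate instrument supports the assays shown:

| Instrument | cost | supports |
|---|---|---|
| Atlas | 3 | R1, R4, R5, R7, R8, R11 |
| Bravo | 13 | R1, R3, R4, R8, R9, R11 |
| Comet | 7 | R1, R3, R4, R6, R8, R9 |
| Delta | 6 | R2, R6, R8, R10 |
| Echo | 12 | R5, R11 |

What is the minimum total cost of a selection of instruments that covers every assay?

Atlas, Comet, Delta together cover every assay (Atlas ∪ Comet ∪ Delta = {R1, R2, R3, R4, R5, R6, R7, R8, R9, R10, R11}); total cost 3 + 7 + 6 = 16.
No covering selection has total cost below 16.

16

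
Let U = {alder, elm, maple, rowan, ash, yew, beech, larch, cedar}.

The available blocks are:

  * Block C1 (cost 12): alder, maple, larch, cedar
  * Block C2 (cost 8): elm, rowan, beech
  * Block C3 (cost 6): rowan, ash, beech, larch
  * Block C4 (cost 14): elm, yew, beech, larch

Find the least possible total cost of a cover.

32

C1, C3, C4 together cover every item (C1 ∪ C3 ∪ C4 = {alder, elm, maple, rowan, ash, yew, beech, larch, cedar}); total cost 12 + 6 + 14 = 32.
No covering selection has total cost below 32.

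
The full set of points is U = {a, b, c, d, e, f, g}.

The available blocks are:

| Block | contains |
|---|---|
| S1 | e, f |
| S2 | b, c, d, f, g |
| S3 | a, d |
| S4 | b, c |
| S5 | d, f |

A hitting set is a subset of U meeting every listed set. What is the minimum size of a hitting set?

3

The 3 points {c, d, f} hit every block.
The blocks S1, S3, S4 are pairwise disjoint, so any hitting set needs a separate point for each — at least 3. Hence 3 is optimal.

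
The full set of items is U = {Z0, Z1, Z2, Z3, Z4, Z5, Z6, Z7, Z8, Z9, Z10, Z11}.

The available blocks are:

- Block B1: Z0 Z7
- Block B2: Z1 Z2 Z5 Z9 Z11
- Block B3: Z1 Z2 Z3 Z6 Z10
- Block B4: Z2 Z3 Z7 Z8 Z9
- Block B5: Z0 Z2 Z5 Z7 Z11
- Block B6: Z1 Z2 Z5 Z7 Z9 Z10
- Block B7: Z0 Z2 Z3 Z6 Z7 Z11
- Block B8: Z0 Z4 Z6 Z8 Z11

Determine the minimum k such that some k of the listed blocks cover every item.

B6, B7, and B8 cover everything between them: the union {Z0, Z1, Z2, Z3, Z4, Z5, Z6, Z7, Z8, Z9, Z10, Z11} is all of U.
Only B8 contains Z4, so B8 is forced; the remaining 7 items need at least 2 more blocks (each remaining block adds at most 6) — so at least 3 blocks are needed, and 3 is optimal.

3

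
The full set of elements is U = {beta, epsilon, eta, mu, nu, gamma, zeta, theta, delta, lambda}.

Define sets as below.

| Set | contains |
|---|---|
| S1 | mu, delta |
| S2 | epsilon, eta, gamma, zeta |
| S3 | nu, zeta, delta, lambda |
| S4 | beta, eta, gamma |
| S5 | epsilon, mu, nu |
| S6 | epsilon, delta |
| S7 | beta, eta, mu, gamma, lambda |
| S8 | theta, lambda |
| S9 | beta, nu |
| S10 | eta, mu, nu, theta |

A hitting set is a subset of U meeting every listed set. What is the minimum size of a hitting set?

H = {beta, epsilon, theta, delta} meets every set (each contains at least one member of H), and |H| = 4.
The sets S1, S2, S8, S9 are pairwise disjoint, so any hitting set needs a separate element for each — at least 4. Hence 4 is optimal.

4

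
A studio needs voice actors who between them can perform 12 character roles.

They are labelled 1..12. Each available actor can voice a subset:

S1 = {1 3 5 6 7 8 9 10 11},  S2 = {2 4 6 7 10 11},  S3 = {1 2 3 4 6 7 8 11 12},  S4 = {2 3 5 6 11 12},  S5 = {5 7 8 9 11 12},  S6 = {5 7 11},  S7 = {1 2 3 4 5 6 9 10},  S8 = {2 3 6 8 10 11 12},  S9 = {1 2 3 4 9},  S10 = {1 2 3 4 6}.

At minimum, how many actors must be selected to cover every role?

Take {S5, S7}. Their union is {1, 2, 3, 4, 5, 6, 7, 8, 9, 10, 11, 12}, which is all 12 roles.
No single actor has all 12 roles (the largest, S1, has 9), so 2 is optimal.

2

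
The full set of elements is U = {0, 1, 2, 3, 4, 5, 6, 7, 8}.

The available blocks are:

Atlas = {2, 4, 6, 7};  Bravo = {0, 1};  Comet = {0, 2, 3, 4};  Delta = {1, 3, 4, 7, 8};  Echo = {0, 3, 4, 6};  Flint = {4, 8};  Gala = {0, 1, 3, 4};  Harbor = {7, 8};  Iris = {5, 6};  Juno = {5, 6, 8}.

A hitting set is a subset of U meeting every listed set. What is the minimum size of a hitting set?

The 3 elements {0, 6, 8} hit every block.
The blocks Comet, Harbor, Iris are pairwise disjoint, so any hitting set needs a separate element for each — at least 3. Hence 3 is optimal.

3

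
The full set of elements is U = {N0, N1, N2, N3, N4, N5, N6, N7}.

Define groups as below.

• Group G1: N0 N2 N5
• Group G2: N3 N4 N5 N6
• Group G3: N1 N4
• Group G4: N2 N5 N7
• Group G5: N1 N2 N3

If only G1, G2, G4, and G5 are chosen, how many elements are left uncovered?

0

Union of G1, G2, G4, G5 = {N0, N1, N2, N3, N4, N5, N6, N7} — that's every element, so 0 are uncovered.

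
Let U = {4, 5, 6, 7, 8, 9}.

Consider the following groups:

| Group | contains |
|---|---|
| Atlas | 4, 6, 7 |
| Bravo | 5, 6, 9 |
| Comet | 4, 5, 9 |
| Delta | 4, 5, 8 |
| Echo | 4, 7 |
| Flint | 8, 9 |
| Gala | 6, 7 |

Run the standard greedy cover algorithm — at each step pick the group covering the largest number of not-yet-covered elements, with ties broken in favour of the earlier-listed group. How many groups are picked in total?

3

Greedy: pick Atlas (covers 3 new) → pick Bravo (covers 2 new) → pick Delta (covers 1 new). Total picks: 3.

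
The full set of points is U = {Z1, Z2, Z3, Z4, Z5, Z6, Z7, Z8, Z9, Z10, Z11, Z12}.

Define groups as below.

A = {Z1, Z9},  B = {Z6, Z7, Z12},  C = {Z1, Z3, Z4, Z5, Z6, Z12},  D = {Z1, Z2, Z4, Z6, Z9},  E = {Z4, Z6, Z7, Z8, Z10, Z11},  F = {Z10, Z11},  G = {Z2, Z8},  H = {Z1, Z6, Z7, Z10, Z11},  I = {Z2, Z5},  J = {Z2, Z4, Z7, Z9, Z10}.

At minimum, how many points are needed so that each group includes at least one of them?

4

The 4 points {Z2, Z6, Z9, Z11} hit every group.
The groups A, B, F, I are pairwise disjoint, so any hitting set needs a separate point for each — at least 4. Hence 4 is optimal.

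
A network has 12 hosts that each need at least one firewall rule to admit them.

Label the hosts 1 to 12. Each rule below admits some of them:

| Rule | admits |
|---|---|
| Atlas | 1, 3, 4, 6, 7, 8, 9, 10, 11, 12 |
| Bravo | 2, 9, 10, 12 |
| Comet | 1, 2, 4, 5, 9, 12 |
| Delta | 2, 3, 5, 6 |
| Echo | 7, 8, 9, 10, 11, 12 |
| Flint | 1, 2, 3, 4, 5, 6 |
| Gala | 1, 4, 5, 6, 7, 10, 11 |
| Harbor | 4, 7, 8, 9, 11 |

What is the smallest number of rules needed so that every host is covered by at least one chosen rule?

Atlas and Delta together: Atlas ∪ Delta = {1, 2, 3, 4, 5, 6, 7, 8, 9, 10, 11, 12} — every host is covered.
No single rule has all 12 hosts (the largest, Atlas, has 10), so 2 is optimal.

2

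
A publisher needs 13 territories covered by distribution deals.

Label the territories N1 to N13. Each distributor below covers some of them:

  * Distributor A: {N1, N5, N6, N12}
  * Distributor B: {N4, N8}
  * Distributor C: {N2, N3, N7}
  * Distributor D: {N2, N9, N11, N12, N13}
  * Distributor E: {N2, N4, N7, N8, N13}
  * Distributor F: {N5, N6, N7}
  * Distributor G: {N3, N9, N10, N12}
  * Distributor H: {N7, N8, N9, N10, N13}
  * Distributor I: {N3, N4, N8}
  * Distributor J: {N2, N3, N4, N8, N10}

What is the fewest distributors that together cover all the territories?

4

A and D and H and J together: A ∪ D ∪ H ∪ J = {N1, N2, N3, N4, N5, N6, N7, N8, N9, N10, N11, N12, N13} — every territory is covered.
No 3 of the 10 distributors cover everything (all 120 combinations miss at least one territory), so 4 is optimal.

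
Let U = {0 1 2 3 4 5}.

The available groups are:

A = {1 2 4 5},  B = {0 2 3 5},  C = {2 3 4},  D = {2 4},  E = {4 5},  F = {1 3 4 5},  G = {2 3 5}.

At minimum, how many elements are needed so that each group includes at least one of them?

H = {2, 4} meets every group (each contains at least one member of H), and |H| = 2.
No single element lies in every group, so at least 2 are needed and 2 is optimal.

2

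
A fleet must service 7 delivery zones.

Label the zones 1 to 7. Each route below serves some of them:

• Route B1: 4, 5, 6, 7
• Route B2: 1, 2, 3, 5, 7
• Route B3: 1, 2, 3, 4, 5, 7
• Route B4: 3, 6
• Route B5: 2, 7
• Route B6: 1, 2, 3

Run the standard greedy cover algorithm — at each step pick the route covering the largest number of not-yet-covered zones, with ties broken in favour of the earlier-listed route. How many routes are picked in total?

2

Greedy: pick B3 (covers 6 new) → pick B1 (covers 1 new). Total picks: 2.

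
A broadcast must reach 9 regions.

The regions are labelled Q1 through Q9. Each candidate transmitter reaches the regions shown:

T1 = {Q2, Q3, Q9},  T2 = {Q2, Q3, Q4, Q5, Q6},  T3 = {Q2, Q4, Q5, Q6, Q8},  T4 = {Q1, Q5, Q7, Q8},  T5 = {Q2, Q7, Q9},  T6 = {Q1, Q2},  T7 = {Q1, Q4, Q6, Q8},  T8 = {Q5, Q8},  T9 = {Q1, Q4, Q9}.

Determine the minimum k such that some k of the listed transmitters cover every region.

3

Take {T1, T3, T4}. Their union is {Q1, Q2, Q3, Q4, Q5, Q6, Q7, Q8, Q9}, which is all 9 regions.
No 2 of the 9 transmitters cover everything (all 36 combinations miss at least one region), so 3 is optimal.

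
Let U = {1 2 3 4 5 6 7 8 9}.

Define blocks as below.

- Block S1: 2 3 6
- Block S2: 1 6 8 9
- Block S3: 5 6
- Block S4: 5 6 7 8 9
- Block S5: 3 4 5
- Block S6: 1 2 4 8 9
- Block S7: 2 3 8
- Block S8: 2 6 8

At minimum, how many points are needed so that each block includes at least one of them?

3

H = {4, 6, 8} meets every block (each contains at least one member of H), and |H| = 3.
No choice of 2 points meets every block, so 3 is the minimum.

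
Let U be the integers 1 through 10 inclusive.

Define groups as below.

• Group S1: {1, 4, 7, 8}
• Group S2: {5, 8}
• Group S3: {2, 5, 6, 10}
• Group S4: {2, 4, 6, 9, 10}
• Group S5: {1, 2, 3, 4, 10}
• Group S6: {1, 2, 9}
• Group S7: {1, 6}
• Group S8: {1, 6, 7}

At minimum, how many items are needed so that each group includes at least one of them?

Take H = {1, 5, 9}. Each listed group contains at least one of these, so H is a hitting set of size 3.
No choice of 2 items meets every group, so 3 is the minimum.

3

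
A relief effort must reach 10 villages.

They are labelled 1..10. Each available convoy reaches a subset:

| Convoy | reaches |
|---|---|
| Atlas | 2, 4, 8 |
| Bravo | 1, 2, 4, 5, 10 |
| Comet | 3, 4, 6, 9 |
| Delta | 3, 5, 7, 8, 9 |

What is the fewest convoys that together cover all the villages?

Bravo and Comet and Delta together: Bravo ∪ Comet ∪ Delta = {1, 2, 3, 4, 5, 6, 7, 8, 9, 10} — every village is covered.
Only Bravo contains 1, so Bravo is forced; the remaining 5 villages need at least 2 more convoys (each remaining convoy adds at most 4) — so at least 3 convoys are needed, and 3 is optimal.

3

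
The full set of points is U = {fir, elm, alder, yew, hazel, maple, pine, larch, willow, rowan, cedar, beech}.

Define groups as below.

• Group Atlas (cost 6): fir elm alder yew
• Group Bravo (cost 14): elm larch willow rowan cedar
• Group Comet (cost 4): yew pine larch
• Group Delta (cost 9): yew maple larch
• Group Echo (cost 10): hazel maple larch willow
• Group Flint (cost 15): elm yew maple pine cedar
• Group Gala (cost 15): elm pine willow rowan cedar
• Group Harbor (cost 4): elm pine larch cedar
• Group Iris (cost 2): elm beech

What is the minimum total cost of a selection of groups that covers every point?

33

Atlas, Echo, Gala, Iris together cover every point (Atlas ∪ Echo ∪ Gala ∪ Iris = {fir, elm, alder, yew, hazel, maple, pine, larch, willow, rowan, cedar, beech}); total cost 6 + 10 + 15 + 2 = 33.
The greedy pick Harbor, Atlas, Iris, Echo, Bravo costs 36; no covering selection beats 33.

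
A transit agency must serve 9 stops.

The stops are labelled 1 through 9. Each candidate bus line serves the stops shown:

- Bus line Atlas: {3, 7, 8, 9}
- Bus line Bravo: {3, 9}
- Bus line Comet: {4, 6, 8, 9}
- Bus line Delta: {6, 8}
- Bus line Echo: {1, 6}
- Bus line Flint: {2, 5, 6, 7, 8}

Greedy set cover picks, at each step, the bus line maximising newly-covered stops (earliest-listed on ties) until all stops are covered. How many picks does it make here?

4

Greedy: pick Flint (covers 5 new) → pick Atlas (covers 2 new) → pick Comet (covers 1 new) → pick Echo (covers 1 new). Total picks: 4.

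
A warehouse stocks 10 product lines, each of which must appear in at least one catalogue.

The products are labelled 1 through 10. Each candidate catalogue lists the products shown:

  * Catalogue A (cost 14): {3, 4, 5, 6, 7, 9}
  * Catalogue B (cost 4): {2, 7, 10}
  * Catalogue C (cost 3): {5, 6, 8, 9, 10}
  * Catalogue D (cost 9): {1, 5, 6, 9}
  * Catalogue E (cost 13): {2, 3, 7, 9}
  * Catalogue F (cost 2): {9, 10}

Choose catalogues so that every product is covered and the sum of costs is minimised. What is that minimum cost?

A, B, C, D together cover every product (A ∪ B ∪ C ∪ D = {1, 2, 3, 4, 5, 6, 7, 8, 9, 10}); total cost 14 + 4 + 3 + 9 = 30.
No covering selection has total cost below 30.

30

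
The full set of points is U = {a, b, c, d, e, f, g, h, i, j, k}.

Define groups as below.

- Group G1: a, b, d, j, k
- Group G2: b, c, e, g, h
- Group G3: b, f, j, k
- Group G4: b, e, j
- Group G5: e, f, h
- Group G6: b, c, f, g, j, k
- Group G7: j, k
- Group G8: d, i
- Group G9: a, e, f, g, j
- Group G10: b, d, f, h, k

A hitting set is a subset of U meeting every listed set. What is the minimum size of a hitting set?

3

Take T = {e, i, k}. Each listed group contains at least one of these, so T is a hitting set of size 3.
The groups G2, G7, G8 are pairwise disjoint, so any hitting set needs a separate point for each — at least 3. Hence 3 is optimal.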